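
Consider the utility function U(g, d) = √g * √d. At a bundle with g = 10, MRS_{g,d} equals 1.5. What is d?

MU_g = 0.5·g^(-0.5)·√d and MU_d = 0.5·√g·d^(-0.5).
MRS = MU_g/MU_d = d/g.
Substitute g = 10: MRS = d/10. Setting d/10 = 1.5 gives d = 1.5·10 = 15.

d = 15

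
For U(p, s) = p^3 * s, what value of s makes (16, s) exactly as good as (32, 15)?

U(32, 15) = 491520.
Set U(16, s) = 491520 and solve.
With p = 16: 16^3 = 4096, so s = 491520/4096 = 120.
Check: U(16, 120) = 491520.

s = 120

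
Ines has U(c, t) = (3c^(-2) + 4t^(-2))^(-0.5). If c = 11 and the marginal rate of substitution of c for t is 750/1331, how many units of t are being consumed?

For CES with ρ = -2, MRS = (3/4)·(t/c)^3.
Setting (3/4)·(t/11)^3 = 750/1331 gives (t/11)^3 = 1000/1331, so t/11 = 10/11 and t = 10.

t = 10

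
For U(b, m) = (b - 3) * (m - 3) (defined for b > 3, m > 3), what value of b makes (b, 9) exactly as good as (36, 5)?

b = 14

U(36, 5) = 66.
Set U(b, 9) = 66 and solve.
With m = 9: (9 − 3) = 6, so (b − 3) = 66/6 = 11.
So b = 3 + 11 = 14.
Check: U(14, 9) = 66.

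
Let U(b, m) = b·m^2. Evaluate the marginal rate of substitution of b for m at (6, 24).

MU_b = m^2 and MU_m = 2·b·m.
MRS = MU_b/MU_m = (1/2)·m/b.
At (6, 24): MRS = 2.
The indifference curve has slope −2 at this bundle.

MRS = 2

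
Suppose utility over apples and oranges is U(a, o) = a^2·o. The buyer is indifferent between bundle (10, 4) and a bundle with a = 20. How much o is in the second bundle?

o = 1

U(10, 4) = 400.
Set U(20, o) = 400 and solve.
With a = 20: 20^2 = 400, so o = 400/400 = 1.
Check: U(20, 1) = 400.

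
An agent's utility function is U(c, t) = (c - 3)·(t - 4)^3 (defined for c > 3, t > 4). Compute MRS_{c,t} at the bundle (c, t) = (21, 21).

MU_c = (t−4)^3, MU_t = 3·(c−3)·(t−4)^2.
MRS = (1/3)·(t−4)/(c−3).
At (21, 21): MRS = 17/54.
So at (21, 21) the consumer would give up 17/54 units of t for one more unit of c.

MRS = 17/54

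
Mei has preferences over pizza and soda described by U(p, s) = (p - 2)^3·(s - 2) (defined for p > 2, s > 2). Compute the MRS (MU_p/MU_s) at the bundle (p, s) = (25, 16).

MRS = 42/23

MU_p = 3·(p−2)^2·(s−2), MU_s = (p−2)^3.
MRS = (3/1)·(s−2)/(p−2).
At (25, 16): MRS = 42/23.
That is, one extra unit of p is worth 42/23 units of s at the margin.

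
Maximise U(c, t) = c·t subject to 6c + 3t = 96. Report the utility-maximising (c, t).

c* = 8, t* = 16

MU_c = t and MU_t = c.
MRS = MU_c/MU_t = t/c.
Tangency: set MRS = p_c/p_t = 6/3 = 2.
So t/c = 2, i.e. t = 2·c.
Substitute into the budget 6·c + 3·t = 96: 12·c = 96, so c* = 8.
Then t* = 2·8 = 16.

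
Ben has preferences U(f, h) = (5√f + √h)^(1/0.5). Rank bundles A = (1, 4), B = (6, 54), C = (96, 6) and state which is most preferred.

Evaluate utility at each bundle:
U(A) = 49.000.
U(B) = 384.000.
U(C) = 2646.000.
Highest utility is C, so C ≻ B ≻ A.

Bundle C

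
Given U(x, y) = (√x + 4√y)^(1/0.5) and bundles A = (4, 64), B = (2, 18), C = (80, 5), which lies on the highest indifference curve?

Evaluate utility at each bundle:
U(A) = 1156.000.
U(B) = 338.000.
U(C) = 320.000.
Highest utility is A, so A ≻ B ≻ C.

Bundle A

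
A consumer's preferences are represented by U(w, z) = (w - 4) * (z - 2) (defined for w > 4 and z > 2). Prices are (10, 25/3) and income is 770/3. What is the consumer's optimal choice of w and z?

MU_w = (z−2), MU_z = (w−4).
MRS = (z−2)/(w−4).
Tangency: set MRS = p_w/p_z = 10/(25/3) = 1.2.
So (z − 2)/(w − 4) = 1.2, i.e. (z − 2) = 1.2·(w − 4).
Rewrite the budget in excess-of-subsistence terms: 10·(w − 4) + (25/3)·(z − 2) = 770/3 − 10·4 − (25/3)·2 = 200.
Substituting, 20·(w − 4) = 200, so w − 4 = 10 and w* = 14.
Then z − 2 = 1.2·10 = 12, so z* = 14.

w* = 14, z* = 14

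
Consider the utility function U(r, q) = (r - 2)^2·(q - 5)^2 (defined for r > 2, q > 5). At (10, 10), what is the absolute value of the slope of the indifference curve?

MRS = 0.625

MU_r = 2·(r−2)·(q−5)^2, MU_q = 2·(r−2)^2·(q−5).
MRS = (q−5)/(r−2).
At (10, 10): MRS = 0.625.
So at (10, 10) the consumer would give up 0.625 units of q for one more unit of r.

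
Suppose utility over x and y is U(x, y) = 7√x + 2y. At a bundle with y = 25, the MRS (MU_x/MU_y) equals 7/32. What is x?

MU_x = 7/(2√x), MU_y = 2.
MRS = 7/(2√x) ÷ 2.
MRS depends only on x: 1.75/√x = 7/32 ⇒ √x = 1.75/(7/32) = 8 ⇒ x = 64.

x = 64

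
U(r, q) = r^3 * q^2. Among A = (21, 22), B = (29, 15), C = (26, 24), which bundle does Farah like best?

Bundle C

Evaluate utility at each bundle:
U(A) = 4482324.
U(B) = 5487525.
U(C) = 10123776.
Highest utility is C, so C ≻ B ≻ A.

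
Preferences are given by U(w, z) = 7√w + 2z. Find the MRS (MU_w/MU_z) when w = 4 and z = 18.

MRS = 0.875

MU_w = 7/(2√w), MU_z = 2.
MRS = 7/(2√w) ÷ 2.
At (4, 18): MRS = 0.875.
The indifference curve has slope −0.875 at this bundle.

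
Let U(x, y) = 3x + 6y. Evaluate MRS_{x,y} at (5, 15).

MRS = 0.5

MU_x = 3, MU_y = 6, so MRS = 3/6 = 0.5 at every bundle.
At (5, 15): MRS = 0.5.
The indifference curve has slope −0.5 at this bundle.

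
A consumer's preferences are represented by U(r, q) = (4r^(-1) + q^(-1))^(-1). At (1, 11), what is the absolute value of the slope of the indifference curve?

For CES with ρ = -1, MRS = (4/1)·(q/r)^2.
At (1, 11): MRS = 484.
That is, one extra unit of r is worth 484 units of q at the margin.

MRS = 484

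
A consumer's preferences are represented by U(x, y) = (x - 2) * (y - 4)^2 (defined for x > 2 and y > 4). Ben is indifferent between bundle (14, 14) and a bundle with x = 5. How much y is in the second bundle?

y = 24

U(14, 14) = 1200.
Set U(5, y) = 1200 and solve.
With x = 5: (5 − 2) = 3, so (y − 4)^2 = 1200/3 = 400.
Taking the square root (with y > 4): y − 4 = 20, so y = 24.
Check: U(5, 24) = 1200.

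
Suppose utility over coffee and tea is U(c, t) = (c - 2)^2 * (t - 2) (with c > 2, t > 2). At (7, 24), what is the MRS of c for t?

MRS = 8.8

MU_c = 2·(c−2)·(t−2), MU_t = (c−2)^2.
MRS = (2/1)·(t−2)/(c−2).
At (7, 24): MRS = 8.8.
The indifference curve has slope −8.8 at this bundle.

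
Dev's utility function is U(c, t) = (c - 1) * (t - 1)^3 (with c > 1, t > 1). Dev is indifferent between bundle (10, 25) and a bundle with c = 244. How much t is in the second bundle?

U(10, 25) = 124416.
Set U(244, t) = 124416 and solve.
With c = 244: (244 − 1) = 243, so (t − 1)^3 = 124416/243 = 512.
Taking the cube root (with t > 1): t − 1 = 8, so t = 9.
Check: U(244, 9) = 124416.

t = 9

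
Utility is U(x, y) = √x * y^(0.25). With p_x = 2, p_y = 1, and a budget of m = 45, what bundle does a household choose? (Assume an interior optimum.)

x* = 15, y* = 15

MU_x = 0.5·x^(-0.5)·y^(0.25) and MU_y = 0.25·√x·y^(-0.75).
MRS = MU_x/MU_y = (2)·y/x.
Tangency: set MRS = p_x/p_y = 2/1 = 2.
So (2)·y/x = 2, i.e. y = x.
Substitute into the budget 2·x + 1·y = 45: 3·x = 45, so x* = 15.
Then y* = 15.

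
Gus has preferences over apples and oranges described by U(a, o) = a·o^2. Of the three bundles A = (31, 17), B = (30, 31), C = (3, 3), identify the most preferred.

Evaluate utility at each bundle:
U(A) = 8959.
U(B) = 28830.
U(C) = 27.
Highest utility is B, so B ≻ A ≻ C.

Bundle B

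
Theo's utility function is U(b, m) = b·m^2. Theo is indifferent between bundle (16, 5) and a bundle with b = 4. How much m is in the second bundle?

m = 10

U(16, 5) = 400.
Set U(4, m) = 400 and solve.
With b = 4: m^2 = 400/4 = 100; taking the square root, m = 10.
Check: U(4, 10) = 400.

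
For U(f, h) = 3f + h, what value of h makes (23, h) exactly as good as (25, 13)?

h = 19

U(25, 13) = 88.
Set U(23, h) = 88 and solve.
3·23 + h = 88 ⇒ h = 19 ⇒ h = 19.
Check: U(23, 19) = 88.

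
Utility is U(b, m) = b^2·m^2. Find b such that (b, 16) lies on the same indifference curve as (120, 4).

b = 30

U(120, 4) = 230400.
Set U(b, 16) = 230400 and solve.
With m = 16: 16^2 = 256, so b^2 = 230400/256 = 900; taking the square root, b = 30.
Check: U(30, 16) = 230400.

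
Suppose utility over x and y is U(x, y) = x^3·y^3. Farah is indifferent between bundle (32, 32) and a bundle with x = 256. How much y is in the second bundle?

y = 4

U(32, 32) = 1073741824.
Set U(256, y) = 1073741824 and solve.
With x = 256: 256^3 = 16777216, so y^3 = 1073741824/16777216 = 64; taking the cube root, y = 4.
Check: U(256, 4) = 1073741824.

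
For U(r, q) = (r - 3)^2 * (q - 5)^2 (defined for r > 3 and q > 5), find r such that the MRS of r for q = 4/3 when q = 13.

MU_r = 2·(r−3)·(q−5)^2, MU_q = 2·(r−3)^2·(q−5).
MRS = (q−5)/(r−3).
Substitute q = 13: MRS = 8/(r − 3). Setting this equal to 4/3 gives r − 3 = 8/(4/3) = 6, so r = 9.

r = 9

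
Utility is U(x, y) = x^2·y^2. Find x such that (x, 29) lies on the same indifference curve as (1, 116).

x = 4

U(1, 116) = 13456.
Set U(x, 29) = 13456 and solve.
With y = 29: 29^2 = 841, so x^2 = 13456/841 = 16; taking the square root, x = 4.
Check: U(4, 29) = 13456.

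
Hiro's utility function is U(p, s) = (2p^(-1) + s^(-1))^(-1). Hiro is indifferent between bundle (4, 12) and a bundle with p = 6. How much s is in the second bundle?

s = 4

U depends on (p, s) only through S = 2p^(-1) + s^(-1), so equal utility means equal S. At (4, 12): S = 7/12.
With p = 6: 2·6^(-1) = 1/3, so s^(-1) = 7/12 − 1/3 = 0.25.
Hence s = 1/0.25 = 4.
Check: U(6, 4) = 1.7143.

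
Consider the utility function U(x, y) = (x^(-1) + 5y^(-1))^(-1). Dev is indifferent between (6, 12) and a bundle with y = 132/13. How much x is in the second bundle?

U depends on (x, y) only through S = x^(-1) + 5y^(-1), so equal utility means equal S. At (6, 12): S = 7/12.
With y = 132/13: 5·(132/13)^(-1) = 65/132, so x^(-1) = 7/12 − 65/132 = 1/11.
Hence x = 1/(1/11) = 11.
Check: U(11, 132/13) = 1.7143.

x = 11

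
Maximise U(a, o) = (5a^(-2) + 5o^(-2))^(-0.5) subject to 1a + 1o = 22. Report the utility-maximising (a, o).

a* = 11, o* = 11

For CES with ρ = -2, MRS = (o/a)^3.
Tangency: set MRS = p_a/p_o = 1/1 = 1.
So (o/a)^3 = 1; taking the cube root, o/a = 1, i.e. o = a.
Substitute into the budget 1·a + 1·o = 22: 2·a = 22, so a* = 11 and o* = 11.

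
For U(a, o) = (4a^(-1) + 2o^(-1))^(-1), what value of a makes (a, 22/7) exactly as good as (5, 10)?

a = 11

U depends on (a, o) only through S = 4a^(-1) + 2o^(-1), so equal utility means equal S. At (5, 10): S = 1.
With o = 22/7: 2·(22/7)^(-1) = 7/11, so 4a^(-1) = 1 − 7/11 = 4/11, i.e. a^(-1) = 1/11.
Hence a = 1/(1/11) = 11.
Check: U(11, 22/7) = 1.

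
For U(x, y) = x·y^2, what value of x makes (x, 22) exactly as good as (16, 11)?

U(16, 11) = 1936.
Set U(x, 22) = 1936 and solve.
With y = 22: 22^2 = 484, so x = 1936/484 = 4.
Check: U(4, 22) = 1936.

x = 4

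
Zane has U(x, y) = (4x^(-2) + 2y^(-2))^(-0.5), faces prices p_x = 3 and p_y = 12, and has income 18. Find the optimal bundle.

x* = 2, y* = 1

For CES with ρ = -2, MRS = (4/2)·(y/x)^3.
Tangency: set MRS = p_x/p_y = 3/12 = 0.25.
So (y/x)^3 = 0.125; taking the cube root, y/x = 0.5, i.e. y = 0.5·x.
Substitute into the budget 3·x + 12·y = 18: 9·x = 18, so x* = 2 and y* = 0.5·2 = 1.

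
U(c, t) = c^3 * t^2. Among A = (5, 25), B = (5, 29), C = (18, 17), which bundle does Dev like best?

Bundle C

Evaluate utility at each bundle:
U(A) = 78125.
U(B) = 105125.
U(C) = 1685448.
Highest utility is C, so C ≻ B ≻ A.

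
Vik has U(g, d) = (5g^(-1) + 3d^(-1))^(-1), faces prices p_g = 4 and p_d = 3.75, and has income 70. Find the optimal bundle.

g* = 10, d* = 8

For CES with ρ = -1, MRS = (5/3)·(d/g)^2.
Tangency: set MRS = p_g/p_d = 4/3.75 = 16/15.
So (d/g)^2 = 16/25; taking the square root, d/g = 0.8, i.e. d = 0.8·g.
Substitute into the budget 4·g + 3.75·d = 70: 7·g = 70, so g* = 10 and d* = 0.8·10 = 8.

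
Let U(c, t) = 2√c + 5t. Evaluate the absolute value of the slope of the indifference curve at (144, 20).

MU_c = 2/(2√c), MU_t = 5.
MRS = 2/(2√c) ÷ 5.
At (144, 20): MRS = 1/60.
That is, one extra unit of c is worth 1/60 units of t at the margin.

MRS = 1/60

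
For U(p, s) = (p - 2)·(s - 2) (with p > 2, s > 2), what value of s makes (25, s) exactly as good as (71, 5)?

U(71, 5) = 207.
Set U(25, s) = 207 and solve.
With p = 25: (25 − 2) = 23, so (s − 2) = 207/23 = 9.
So s = 2 + 9 = 11.
Check: U(25, 11) = 207.

s = 11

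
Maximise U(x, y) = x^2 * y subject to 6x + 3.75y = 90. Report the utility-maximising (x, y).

x* = 10, y* = 8

MU_x = 2·x·y and MU_y = x^2.
MRS = MU_x/MU_y = (2/1)·y/x.
Tangency: set MRS = p_x/p_y = 6/3.75 = 1.6.
So (2/1)·y/x = 1.6, i.e. y = 0.8·x.
Substitute into the budget 6·x + 3.75·y = 90: 9·x = 90, so x* = 10.
Then y* = 0.8·10 = 8.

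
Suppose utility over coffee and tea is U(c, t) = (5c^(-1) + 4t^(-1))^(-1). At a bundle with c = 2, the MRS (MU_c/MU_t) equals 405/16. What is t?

For CES with ρ = -1, MRS = (5/4)·(t/c)^2.
Setting (5/4)·(t/2)^2 = 405/16 gives (t/2)^2 = 20.25, so t/2 = 4.5 and t = 9.

t = 9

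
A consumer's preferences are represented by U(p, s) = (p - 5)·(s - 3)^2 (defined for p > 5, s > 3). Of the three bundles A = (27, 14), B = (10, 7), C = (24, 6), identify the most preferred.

Bundle A

Evaluate utility at each bundle:
U(A) = 2662.
U(B) = 80.
U(C) = 171.
Highest utility is A, so A ≻ C ≻ B.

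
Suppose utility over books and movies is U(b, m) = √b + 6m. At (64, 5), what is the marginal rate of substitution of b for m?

MRS = 1/96

MU_b = 1/(2√b), MU_m = 6.
MRS = 1/(2√b) ÷ 6.
At (64, 5): MRS = 1/96.
The indifference curve has slope −1/96 at this bundle.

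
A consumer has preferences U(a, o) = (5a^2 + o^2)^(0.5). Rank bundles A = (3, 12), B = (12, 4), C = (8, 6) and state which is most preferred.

Bundle B

Evaluate utility at each bundle:
U(A) = 13.748.
U(B) = 27.129.
U(C) = 18.868.
Highest utility is B, so B ≻ C ≻ A.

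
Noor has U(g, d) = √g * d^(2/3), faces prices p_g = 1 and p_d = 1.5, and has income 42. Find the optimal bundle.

MU_g = 0.5·g^(-0.5)·d^(2/3) and MU_d = 2/3·√g·d^(-1/3).
MRS = MU_g/MU_d = (0.75)·d/g.
Tangency: set MRS = p_g/p_d = 1/1.5 = 2/3.
So (0.75)·d/g = 2/3, i.e. d = (8/9)·g.
Substitute into the budget 1·g + 1.5·d = 42: (7/3)·g = 42, so g* = 18.
Then d* = (8/9)·18 = 16.

g* = 18, d* = 16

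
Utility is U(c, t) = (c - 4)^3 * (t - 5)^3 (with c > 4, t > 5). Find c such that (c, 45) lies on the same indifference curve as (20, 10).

U(20, 10) = 512000.
Set U(c, 45) = 512000 and solve.
With t = 45: (45 − 5)^3 = 64000, so (c − 4)^3 = 512000/64000 = 8.
Taking the cube root (with c > 4): c − 4 = 2, so c = 6.
Check: U(6, 45) = 512000.

c = 6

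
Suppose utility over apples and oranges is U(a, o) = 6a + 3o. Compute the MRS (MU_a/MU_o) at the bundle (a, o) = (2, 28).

MRS = 2

MU_a = 6, MU_o = 3, so MRS = 6/3 = 2 at every bundle.
At (2, 28): MRS = 2.
So at (2, 28) the consumer would give up 2 units of o for one more unit of a.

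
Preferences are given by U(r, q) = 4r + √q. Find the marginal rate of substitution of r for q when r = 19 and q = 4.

MRS = 16

MU_r = 4, MU_q = 1/(2√q).
MRS = 4 ÷ (1/(2√q)).
At (19, 4): MRS = 16.
That is, one extra unit of r is worth 16 units of q at the margin.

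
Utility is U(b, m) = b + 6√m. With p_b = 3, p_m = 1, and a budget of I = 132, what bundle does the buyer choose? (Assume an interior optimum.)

MU_b = 1, MU_m = 6/(2√m).
MRS = 1 ÷ (6/(2√m)).
Tangency: set MRS = p_b/p_m = 3/1 = 3.
MRS depends only on m: (1/3)·√m = 3 ⇒ √m = 3/(1/3) = 9 ⇒ m* = 81.
From the budget, 3·b = 132 − 1·81 = 51, so b* = 17.

b* = 17, m* = 81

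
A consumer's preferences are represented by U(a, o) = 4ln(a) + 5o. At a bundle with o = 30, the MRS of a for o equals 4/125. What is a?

MU_a = 4/a, MU_o = 5.
MRS = 4/a ÷ 5.
MRS depends only on a: 0.8/a = 4/125 ⇒ a = 0.8/(4/125) = 25.

a = 25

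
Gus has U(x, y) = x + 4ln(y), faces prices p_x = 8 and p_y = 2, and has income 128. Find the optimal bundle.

x* = 12, y* = 16

MU_x = 1, MU_y = 4/y.
MRS = 1 ÷ (4/y).
Tangency: set MRS = p_x/p_y = 8/2 = 4.
MRS depends only on y: 0.25·y = 4 ⇒ y* = 4/0.25 = 16.
From the budget, 8·x = 128 − 2·16 = 96, so x* = 12.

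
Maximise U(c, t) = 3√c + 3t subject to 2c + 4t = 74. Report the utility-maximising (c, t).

MU_c = 3/(2√c), MU_t = 3.
MRS = 3/(2√c) ÷ 3.
Tangency: set MRS = p_c/p_t = 2/4 = 0.5.
MRS depends only on c: 0.5/√c = 0.5 ⇒ √c = 0.5/0.5 = 1 ⇒ c* = 1.
From the budget, 4·t = 74 − 2·1 = 72, so t* = 18.

c* = 1, t* = 18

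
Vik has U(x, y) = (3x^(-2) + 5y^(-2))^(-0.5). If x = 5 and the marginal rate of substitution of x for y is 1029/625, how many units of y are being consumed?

For CES with ρ = -2, MRS = (3/5)·(y/x)^3.
Setting (3/5)·(y/5)^3 = 1029/625 gives (y/5)^3 = 343/125, so y/5 = 1.4 and y = 7.

y = 7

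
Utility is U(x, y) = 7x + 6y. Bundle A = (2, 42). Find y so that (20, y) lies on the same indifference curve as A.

U(2, 42) = 266.
Set U(20, y) = 266 and solve.
7·20 + 6y = 266 ⇒ 6y = 126 ⇒ y = 21.
Check: U(20, 21) = 266.

y = 21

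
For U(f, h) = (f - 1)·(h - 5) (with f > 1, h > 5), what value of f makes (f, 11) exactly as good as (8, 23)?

U(8, 23) = 126.
Set U(f, 11) = 126 and solve.
With h = 11: (11 − 5) = 6, so (f − 1) = 126/6 = 21.
So f = 1 + 21 = 22.
Check: U(22, 11) = 126.

f = 22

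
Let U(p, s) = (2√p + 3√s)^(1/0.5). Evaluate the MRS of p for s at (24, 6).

For CES with ρ = 0.5, MRS = (2/3)·√(s/p).
At (24, 6): MRS = 1/3.
The indifference curve has slope −1/3 at this bundle.

MRS = 1/3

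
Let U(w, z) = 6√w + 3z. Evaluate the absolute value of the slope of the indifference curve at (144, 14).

MRS = 1/12

MU_w = 6/(2√w), MU_z = 3.
MRS = 6/(2√w) ÷ 3.
At (144, 14): MRS = 1/12.
The indifference curve has slope −1/12 at this bundle.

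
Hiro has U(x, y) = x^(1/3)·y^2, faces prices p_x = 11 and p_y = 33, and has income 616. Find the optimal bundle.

MU_x = 1/3·x^(-2/3)·y^2 and MU_y = 2·x^(1/3)·y.
MRS = MU_x/MU_y = (1/6)·y/x.
Tangency: set MRS = p_x/p_y = 11/33 = 1/3.
So (1/6)·y/x = 1/3, i.e. y = 2·x.
Substitute into the budget 11·x + 33·y = 616: 77·x = 616, so x* = 8.
Then y* = 2·8 = 16.

x* = 8, y* = 16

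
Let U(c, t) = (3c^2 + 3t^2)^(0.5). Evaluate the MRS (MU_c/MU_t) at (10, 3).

For CES with ρ = 2, MRS = (t/c)^(-1).
At (10, 3): MRS = 10/3.
That is, one extra unit of c is worth 10/3 units of t at the margin.

MRS = 10/3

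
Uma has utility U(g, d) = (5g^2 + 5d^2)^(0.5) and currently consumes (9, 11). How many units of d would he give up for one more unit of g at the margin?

MRS = 9/11

For CES with ρ = 2, MRS = (d/g)^(-1).
At (9, 11): MRS = 9/11.
That is, one extra unit of g is worth 9/11 units of d at the margin.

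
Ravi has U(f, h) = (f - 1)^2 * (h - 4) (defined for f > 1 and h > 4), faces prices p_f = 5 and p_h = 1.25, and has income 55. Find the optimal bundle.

f* = 7, h* = 16

MU_f = 2·(f−1)·(h−4), MU_h = (f−1)^2.
MRS = (2/1)·(h−4)/(f−1).
Tangency: set MRS = p_f/p_h = 5/1.25 = 4.
So (2/1)·(h − 4)/(f − 1) = 4, i.e. (h − 4) = 2·(f − 1).
Rewrite the budget in excess-of-subsistence terms: 5·(f − 1) + 1.25·(h − 4) = 55 − 5·1 − 1.25·4 = 45.
Substituting, 7.5·(f − 1) = 45, so f − 1 = 6 and f* = 7.
Then h − 4 = 2·6 = 12, so h* = 16.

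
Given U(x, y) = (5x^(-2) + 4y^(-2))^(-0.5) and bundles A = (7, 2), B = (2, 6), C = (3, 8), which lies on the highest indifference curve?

Bundle C

Evaluate utility at each bundle:
U(A) = 0.953.
U(B) = 0.857.
U(C) = 1.272.
Highest utility is C, so C ≻ A ≻ B.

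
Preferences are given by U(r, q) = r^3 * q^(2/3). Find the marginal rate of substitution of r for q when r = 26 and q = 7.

MU_r = 3·r^2·q^(2/3) and MU_q = 2/3·r^3·q^(-1/3).
MRS = MU_r/MU_q = (4.5)·q/r.
At (26, 7): MRS = 63/52.
So at (26, 7) the consumer would give up 63/52 units of q for one more unit of r.

MRS = 63/52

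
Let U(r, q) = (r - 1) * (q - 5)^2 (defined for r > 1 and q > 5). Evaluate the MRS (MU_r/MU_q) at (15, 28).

MRS = 23/28

MU_r = (q−5)^2, MU_q = 2·(r−1)·(q−5).
MRS = (1/2)·(q−5)/(r−1).
At (15, 28): MRS = 23/28.
That is, one extra unit of r is worth 23/28 units of q at the margin.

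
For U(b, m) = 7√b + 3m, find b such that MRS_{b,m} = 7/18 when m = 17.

MU_b = 7/(2√b), MU_m = 3.
MRS = 7/(2√b) ÷ 3.
MRS depends only on b: (7/6)/√b = 7/18 ⇒ √b = (7/6)/(7/18) = 3 ⇒ b = 9.

b = 9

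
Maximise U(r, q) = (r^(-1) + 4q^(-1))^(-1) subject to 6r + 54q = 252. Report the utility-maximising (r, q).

r* = 6, q* = 4

For CES with ρ = -1, MRS = (1/4)·(q/r)^2.
Tangency: set MRS = p_r/p_q = 6/54 = 1/9.
So (q/r)^2 = 4/9; taking the square root, q/r = 2/3, i.e. q = (2/3)·r.
Substitute into the budget 6·r + 54·q = 252: 42·r = 252, so r* = 6 and q* = (2/3)·6 = 4.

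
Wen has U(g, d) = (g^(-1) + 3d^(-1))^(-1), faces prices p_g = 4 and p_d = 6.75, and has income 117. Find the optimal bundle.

For CES with ρ = -1, MRS = (1/3)·(d/g)^2.
Tangency: set MRS = p_g/p_d = 4/6.75 = 16/27.
So (d/g)^2 = 16/9; taking the square root, d/g = 4/3, i.e. d = (4/3)·g.
Substitute into the budget 4·g + 6.75·d = 117: 13·g = 117, so g* = 9 and d* = (4/3)·9 = 12.

g* = 9, d* = 12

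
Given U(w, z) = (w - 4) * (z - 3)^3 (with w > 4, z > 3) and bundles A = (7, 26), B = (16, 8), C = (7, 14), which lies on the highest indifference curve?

Bundle A

Evaluate utility at each bundle:
U(A) = 36501.
U(B) = 1500.
U(C) = 3993.
Highest utility is A, so A ≻ C ≻ B.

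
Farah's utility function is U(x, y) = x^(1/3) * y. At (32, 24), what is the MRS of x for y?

MU_x = 1/3·x^(-2/3)·y and MU_y = x^(1/3).
MRS = MU_x/MU_y = (1/3)·y/x.
At (32, 24): MRS = 0.25.
So at (32, 24) the consumer would give up 0.25 units of y for one more unit of x.

MRS = 0.25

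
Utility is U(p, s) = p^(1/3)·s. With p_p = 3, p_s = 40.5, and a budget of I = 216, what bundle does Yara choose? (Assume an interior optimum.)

MU_p = 1/3·p^(-2/3)·s and MU_s = p^(1/3).
MRS = MU_p/MU_s = (1/3)·s/p.
Tangency: set MRS = p_p/p_s = 3/40.5 = 2/27.
So (1/3)·s/p = 2/27, i.e. s = (2/9)·p.
Substitute into the budget 3·p + 40.5·s = 216: 12·p = 216, so p* = 18.
Then s* = (2/9)·18 = 4.

p* = 18, s* = 4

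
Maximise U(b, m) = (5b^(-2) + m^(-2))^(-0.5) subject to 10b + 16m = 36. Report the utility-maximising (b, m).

b* = 2, m* = 1

For CES with ρ = -2, MRS = (5/1)·(m/b)^3.
Tangency: set MRS = p_b/p_m = 10/16 = 0.625.
So (m/b)^3 = 0.125; taking the cube root, m/b = 0.5, i.e. m = 0.5·b.
Substitute into the budget 10·b + 16·m = 36: 18·b = 36, so b* = 2 and m* = 0.5·2 = 1.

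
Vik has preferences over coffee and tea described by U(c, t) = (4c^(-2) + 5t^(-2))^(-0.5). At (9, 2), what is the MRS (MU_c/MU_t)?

For CES with ρ = -2, MRS = (4/5)·(t/c)^3.
At (9, 2): MRS = 32/3645.
So at (9, 2) the consumer would give up 32/3645 units of t for one more unit of c.

MRS = 32/3645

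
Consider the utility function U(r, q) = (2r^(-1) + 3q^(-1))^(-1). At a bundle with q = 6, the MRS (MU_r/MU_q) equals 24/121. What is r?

r = 11

For CES with ρ = -1, MRS = (2/3)·(q/r)^2.
Setting (2/3)·(6/r)^2 = 24/121 gives (6/r)^2 = 36/121, so 6/r = 6/11 and r = 11.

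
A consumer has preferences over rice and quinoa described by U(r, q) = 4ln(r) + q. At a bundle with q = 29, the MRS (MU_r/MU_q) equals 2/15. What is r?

MU_r = 4/r, MU_q = 1.
MRS = 4/r ÷ 1.
MRS depends only on r: 4/r = 2/15 ⇒ r = 4/(2/15) = 30.

r = 30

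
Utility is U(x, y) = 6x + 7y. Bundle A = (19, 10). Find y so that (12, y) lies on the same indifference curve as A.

y = 16

U(19, 10) = 184.
Set U(12, y) = 184 and solve.
6·12 + 7y = 184 ⇒ 7y = 112 ⇒ y = 16.
Check: U(12, 16) = 184.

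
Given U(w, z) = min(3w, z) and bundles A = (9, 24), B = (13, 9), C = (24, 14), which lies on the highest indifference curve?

Evaluate utility at each bundle:
U(A) = 24.
U(B) = 9.
U(C) = 14.
Highest utility is A, so A ≻ C ≻ B.

Bundle A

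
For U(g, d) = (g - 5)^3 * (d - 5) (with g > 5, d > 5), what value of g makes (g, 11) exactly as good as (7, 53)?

g = 9

U(7, 53) = 384.
Set U(g, 11) = 384 and solve.
With d = 11: (11 − 5) = 6, so (g − 5)^3 = 384/6 = 64.
Taking the cube root (with g > 5): g − 5 = 4, so g = 9.
Check: U(9, 11) = 384.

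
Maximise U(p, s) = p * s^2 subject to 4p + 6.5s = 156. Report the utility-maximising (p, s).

p* = 13, s* = 16

MU_p = s^2 and MU_s = 2·p·s.
MRS = MU_p/MU_s = (1/2)·s/p.
Tangency: set MRS = p_p/p_s = 4/6.5 = 8/13.
So (1/2)·s/p = 8/13, i.e. s = (16/13)·p.
Substitute into the budget 4·p + 6.5·s = 156: 12·p = 156, so p* = 13.
Then s* = (16/13)·13 = 16.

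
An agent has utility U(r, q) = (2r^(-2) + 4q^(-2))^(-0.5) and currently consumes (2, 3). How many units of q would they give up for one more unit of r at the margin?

For CES with ρ = -2, MRS = (2/4)·(q/r)^3.
At (2, 3): MRS = 27/16.
So at (2, 3) the consumer would give up 27/16 units of q for one more unit of r.

MRS = 27/16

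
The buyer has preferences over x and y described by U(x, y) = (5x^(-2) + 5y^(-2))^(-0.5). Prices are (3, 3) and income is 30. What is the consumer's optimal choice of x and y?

x* = 5, y* = 5

For CES with ρ = -2, MRS = (y/x)^3.
Tangency: set MRS = p_x/p_y = 3/3 = 1.
So (y/x)^3 = 1; taking the cube root, y/x = 1, i.e. y = x.
Substitute into the budget 3·x + 3·y = 30: 6·x = 30, so x* = 5 and y* = 5.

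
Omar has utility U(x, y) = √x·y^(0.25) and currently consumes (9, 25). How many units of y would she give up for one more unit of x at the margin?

MU_x = 0.5·x^(-0.5)·y^(0.25) and MU_y = 0.25·√x·y^(-0.75).
MRS = MU_x/MU_y = (2)·y/x.
At (9, 25): MRS = 50/9.
That is, one extra unit of x is worth 50/9 units of y at the margin.

MRS = 50/9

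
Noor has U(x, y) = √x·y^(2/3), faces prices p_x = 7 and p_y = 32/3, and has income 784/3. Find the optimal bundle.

x* = 16, y* = 14

MU_x = 0.5·x^(-0.5)·y^(2/3) and MU_y = 2/3·√x·y^(-1/3).
MRS = MU_x/MU_y = (0.75)·y/x.
Tangency: set MRS = p_x/p_y = 7/(32/3) = 21/32.
So (0.75)·y/x = 21/32, i.e. y = 0.875·x.
Substitute into the budget 7·x + (32/3)·y = 784/3: (49/3)·x = 784/3, so x* = 16.
Then y* = 0.875·16 = 14.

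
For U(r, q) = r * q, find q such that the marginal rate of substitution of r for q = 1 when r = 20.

MU_r = q and MU_q = r.
MRS = MU_r/MU_q = q/r.
Substitute r = 20: MRS = q/20. Setting q/20 = 1 gives q = 1·20 = 20.

q = 20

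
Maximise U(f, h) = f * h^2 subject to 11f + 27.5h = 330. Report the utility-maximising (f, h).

f* = 10, h* = 8

MU_f = h^2 and MU_h = 2·f·h.
MRS = MU_f/MU_h = (1/2)·h/f.
Tangency: set MRS = p_f/p_h = 11/27.5 = 0.4.
So (1/2)·h/f = 0.4, i.e. h = 0.8·f.
Substitute into the budget 11·f + 27.5·h = 330: 33·f = 330, so f* = 10.
Then h* = 0.8·10 = 8.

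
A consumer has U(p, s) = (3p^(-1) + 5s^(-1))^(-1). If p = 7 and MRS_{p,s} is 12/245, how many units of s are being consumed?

For CES with ρ = -1, MRS = (3/5)·(s/p)^2.
Setting (3/5)·(s/7)^2 = 12/245 gives (s/7)^2 = 4/49, so s/7 = 2/7 and s = 2.

s = 2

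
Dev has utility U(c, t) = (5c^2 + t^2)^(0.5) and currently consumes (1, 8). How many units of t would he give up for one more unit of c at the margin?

MRS = 0.625

For CES with ρ = 2, MRS = (5/1)·(t/c)^(-1).
At (1, 8): MRS = 0.625.
The indifference curve has slope −0.625 at this bundle.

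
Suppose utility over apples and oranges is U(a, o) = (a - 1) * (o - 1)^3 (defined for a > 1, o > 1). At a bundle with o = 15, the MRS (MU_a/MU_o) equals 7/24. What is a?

MU_a = (o−1)^3, MU_o = 3·(a−1)·(o−1)^2.
MRS = (1/3)·(o−1)/(a−1).
Substitute o = 15: MRS = (14/3)/(a − 1). Setting this equal to 7/24 gives a − 1 = (14/3)/(7/24) = 16, so a = 17.

a = 17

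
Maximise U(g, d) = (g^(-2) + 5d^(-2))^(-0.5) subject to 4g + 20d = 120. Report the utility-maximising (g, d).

For CES with ρ = -2, MRS = (1/5)·(d/g)^3.
Tangency: set MRS = p_g/p_d = 4/20 = 0.2.
So (d/g)^3 = 1; taking the cube root, d/g = 1, i.e. d = g.
Substitute into the budget 4·g + 20·d = 120: 24·g = 120, so g* = 5 and d* = 5.

g* = 5, d* = 5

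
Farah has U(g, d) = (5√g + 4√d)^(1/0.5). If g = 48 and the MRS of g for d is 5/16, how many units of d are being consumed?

d = 3

For CES with ρ = 0.5, MRS = (5/4)·√(d/g).
Setting (5/4)·√(d/48) = 5/16 gives √(d/48) = 0.25, so d/48 = 1/16 and d = 3.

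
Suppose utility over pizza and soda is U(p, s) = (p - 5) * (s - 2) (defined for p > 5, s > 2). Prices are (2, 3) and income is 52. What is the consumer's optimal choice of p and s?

MU_p = (s−2), MU_s = (p−5).
MRS = (s−2)/(p−5).
Tangency: set MRS = p_p/p_s = 2/3.
So (s − 2)/(p − 5) = 2/3, i.e. (s − 2) = (2/3)·(p − 5).
Rewrite the budget in excess-of-subsistence terms: 2·(p − 5) + 3·(s − 2) = 52 − 2·5 − 3·2 = 36.
Substituting, 4·(p − 5) = 36, so p − 5 = 9 and p* = 14.
Then s − 2 = (2/3)·9 = 6, so s* = 8.

p* = 14, s* = 8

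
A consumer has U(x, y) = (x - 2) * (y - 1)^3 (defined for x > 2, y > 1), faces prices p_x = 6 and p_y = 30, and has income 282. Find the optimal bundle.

MU_x = (y−1)^3, MU_y = 3·(x−2)·(y−1)^2.
MRS = (1/3)·(y−1)/(x−2).
Tangency: set MRS = p_x/p_y = 6/30 = 0.2.
So (1/3)·(y − 1)/(x − 2) = 0.2, i.e. (y − 1) = 0.6·(x − 2).
Rewrite the budget in excess-of-subsistence terms: 6·(x − 2) + 30·(y − 1) = 282 − 6·2 − 30·1 = 240.
Substituting, 24·(x − 2) = 240, so x − 2 = 10 and x* = 12.
Then y − 1 = 0.6·10 = 6, so y* = 7.

x* = 12, y* = 7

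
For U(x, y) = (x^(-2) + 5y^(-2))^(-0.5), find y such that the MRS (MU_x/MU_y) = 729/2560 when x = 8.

y = 9

For CES with ρ = -2, MRS = (1/5)·(y/x)^3.
Setting (1/5)·(y/8)^3 = 729/2560 gives (y/8)^3 = 729/512, so y/8 = 1.125 and y = 9.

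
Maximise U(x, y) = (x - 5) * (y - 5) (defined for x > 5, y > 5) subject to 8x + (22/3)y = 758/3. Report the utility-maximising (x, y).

x* = 16, y* = 17

MU_x = (y−5), MU_y = (x−5).
MRS = (y−5)/(x−5).
Tangency: set MRS = p_x/p_y = 8/(22/3) = 12/11.
So (y − 5)/(x − 5) = 12/11, i.e. (y − 5) = (12/11)·(x − 5).
Rewrite the budget in excess-of-subsistence terms: 8·(x − 5) + (22/3)·(y − 5) = 758/3 − 8·5 − (22/3)·5 = 176.
Substituting, 16·(x − 5) = 176, so x − 5 = 11 and x* = 16.
Then y − 5 = (12/11)·11 = 12, so y* = 17.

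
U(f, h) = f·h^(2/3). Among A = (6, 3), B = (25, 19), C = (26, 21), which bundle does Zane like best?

Evaluate utility at each bundle:
U(A) = 12.481.
U(B) = 178.009.
U(C) = 197.903.
Highest utility is C, so C ≻ B ≻ A.

Bundle C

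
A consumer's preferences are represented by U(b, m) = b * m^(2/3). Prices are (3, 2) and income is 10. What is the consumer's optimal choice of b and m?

b* = 2, m* = 2

MU_b = m^(2/3) and MU_m = 2/3·b·m^(-1/3).
MRS = MU_b/MU_m = (1.5)·m/b.
Tangency: set MRS = p_b/p_m = 3/2 = 1.5.
So (1.5)·m/b = 1.5, i.e. m = b.
Substitute into the budget 3·b + 2·m = 10: 5·b = 10, so b* = 2.
Then m* = 2.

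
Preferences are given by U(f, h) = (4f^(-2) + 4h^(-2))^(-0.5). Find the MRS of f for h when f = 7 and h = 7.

For CES with ρ = -2, MRS = (h/f)^3.
At (7, 7): MRS = 1.
That is, one extra unit of f is worth 1 units of h at the margin.

MRS = 1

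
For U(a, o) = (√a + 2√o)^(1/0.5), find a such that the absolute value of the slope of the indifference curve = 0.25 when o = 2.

For CES with ρ = 0.5, MRS = (1/2)·√(o/a).
Setting (1/2)·√(2/a) = 0.25 gives √(2/a) = 0.5, so 2/a = 0.25 and a = 8.

a = 8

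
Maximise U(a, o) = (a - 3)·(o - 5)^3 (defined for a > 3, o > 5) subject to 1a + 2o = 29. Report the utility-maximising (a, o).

MU_a = (o−5)^3, MU_o = 3·(a−3)·(o−5)^2.
MRS = (1/3)·(o−5)/(a−3).
Tangency: set MRS = p_a/p_o = 1/2 = 0.5.
So (1/3)·(o − 5)/(a − 3) = 0.5, i.e. (o − 5) = 1.5·(a − 3).
Rewrite the budget in excess-of-subsistence terms: 1·(a − 3) + 2·(o − 5) = 29 − 1·3 − 2·5 = 16.
Substituting, 4·(a − 3) = 16, so a − 3 = 4 and a* = 7.
Then o − 5 = 1.5·4 = 6, so o* = 11.

a* = 7, o* = 11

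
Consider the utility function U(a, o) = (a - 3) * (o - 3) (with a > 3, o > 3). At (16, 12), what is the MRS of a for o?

MRS = 9/13

MU_a = (o−3), MU_o = (a−3).
MRS = (o−3)/(a−3).
At (16, 12): MRS = 9/13.
That is, one extra unit of a is worth 9/13 units of o at the margin.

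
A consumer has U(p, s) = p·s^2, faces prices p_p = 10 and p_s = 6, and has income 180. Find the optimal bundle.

p* = 6, s* = 20

MU_p = s^2 and MU_s = 2·p·s.
MRS = MU_p/MU_s = (1/2)·s/p.
Tangency: set MRS = p_p/p_s = 10/6 = 5/3.
So (1/2)·s/p = 5/3, i.e. s = (10/3)·p.
Substitute into the budget 10·p + 6·s = 180: 30·p = 180, so p* = 6.
Then s* = (10/3)·6 = 20.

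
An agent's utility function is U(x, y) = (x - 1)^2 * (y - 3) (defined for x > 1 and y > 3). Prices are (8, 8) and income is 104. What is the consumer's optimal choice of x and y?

MU_x = 2·(x−1)·(y−3), MU_y = (x−1)^2.
MRS = (2/1)·(y−3)/(x−1).
Tangency: set MRS = p_x/p_y = 8/8 = 1.
So (2/1)·(y − 3)/(x − 1) = 1, i.e. (y − 3) = 0.5·(x − 1).
Rewrite the budget in excess-of-subsistence terms: 8·(x − 1) + 8·(y − 3) = 104 − 8·1 − 8·3 = 72.
Substituting, 12·(x − 1) = 72, so x − 1 = 6 and x* = 7.
Then y − 3 = 0.5·6 = 3, so y* = 6.

x* = 7, y* = 6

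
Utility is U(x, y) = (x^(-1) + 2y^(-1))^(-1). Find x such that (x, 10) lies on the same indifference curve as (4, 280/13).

U depends on (x, y) only through S = x^(-1) + 2y^(-1), so equal utility means equal S. At (4, 280/13): S = 12/35.
With y = 10: 2·10^(-1) = 0.2, so x^(-1) = 12/35 − 0.2 = 1/7.
Hence x = 1/(1/7) = 7.
Check: U(7, 10) = 2.9167.

x = 7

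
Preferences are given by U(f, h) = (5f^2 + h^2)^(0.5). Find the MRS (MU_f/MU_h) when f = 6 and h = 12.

For CES with ρ = 2, MRS = (5/1)·(h/f)^(-1).
At (6, 12): MRS = 2.5.
The indifference curve has slope −2.5 at this bundle.

MRS = 2.5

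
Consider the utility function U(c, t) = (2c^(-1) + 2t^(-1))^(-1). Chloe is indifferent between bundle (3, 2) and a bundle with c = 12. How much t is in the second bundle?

U depends on (c, t) only through S = 2c^(-1) + 2t^(-1), so equal utility means equal S. At (3, 2): S = 5/3.
With c = 12: 2·12^(-1) = 1/6, so 2t^(-1) = 5/3 − 1/6 = 1.5, i.e. t^(-1) = 0.75.
Hence t = 1/0.75 = 4/3.
Check: U(12, 4/3) = 0.6.

t = 4/3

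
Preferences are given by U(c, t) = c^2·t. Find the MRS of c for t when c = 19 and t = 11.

MRS = 22/19

MU_c = 2·c·t and MU_t = c^2.
MRS = MU_c/MU_t = (2/1)·t/c.
At (19, 11): MRS = 22/19.
So at (19, 11) the consumer would give up 22/19 units of t for one more unit of c.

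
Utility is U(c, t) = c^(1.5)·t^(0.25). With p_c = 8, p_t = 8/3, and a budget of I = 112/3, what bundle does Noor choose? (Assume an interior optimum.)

c* = 4, t* = 2

MU_c = 1.5·√c·t^(0.25) and MU_t = 0.25·c^(1.5)·t^(-0.75).
MRS = MU_c/MU_t = (6)·t/c.
Tangency: set MRS = p_c/p_t = 8/(8/3) = 3.
So (6)·t/c = 3, i.e. t = 0.5·c.
Substitute into the budget 8·c + (8/3)·t = 112/3: (28/3)·c = 112/3, so c* = 4.
Then t* = 0.5·4 = 2.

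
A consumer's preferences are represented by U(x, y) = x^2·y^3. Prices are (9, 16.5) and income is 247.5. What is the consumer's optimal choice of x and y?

MU_x = 2·x·y^3 and MU_y = 3·x^2·y^2.
MRS = MU_x/MU_y = (2/3)·y/x.
Tangency: set MRS = p_x/p_y = 9/16.5 = 6/11.
So (2/3)·y/x = 6/11, i.e. y = (9/11)·x.
Substitute into the budget 9·x + 16.5·y = 247.5: 22.5·x = 247.5, so x* = 11.
Then y* = (9/11)·11 = 9.

x* = 11, y* = 9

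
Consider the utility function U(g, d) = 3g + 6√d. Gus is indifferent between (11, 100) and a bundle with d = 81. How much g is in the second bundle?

U(11, 100) = 93.
Set U(g, 81) = 93 and solve.
With d = 81: √81 = 9, so 3g = 93 − 6·9 = 39 and g = 13.
Check: U(13, 81) = 93.

g = 13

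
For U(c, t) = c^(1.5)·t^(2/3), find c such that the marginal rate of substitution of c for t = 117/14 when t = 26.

c = 7

MU_c = 1.5·√c·t^(2/3) and MU_t = 2/3·c^(1.5)·t^(-1/3).
MRS = MU_c/MU_t = (2.25)·t/c.
Substitute t = 26: MRS = 58.5/c. Setting 58.5/c = 117/14 gives c = 58.5/(117/14) = 7.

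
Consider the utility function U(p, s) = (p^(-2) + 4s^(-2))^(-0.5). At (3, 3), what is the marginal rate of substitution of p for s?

For CES with ρ = -2, MRS = (1/4)·(s/p)^3.
At (3, 3): MRS = 0.25.
That is, one extra unit of p is worth 0.25 units of s at the margin.

MRS = 0.25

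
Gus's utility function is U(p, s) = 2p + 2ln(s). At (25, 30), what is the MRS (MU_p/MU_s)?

MU_p = 2, MU_s = 2/s.
MRS = 2 ÷ (2/s).
At (25, 30): MRS = 30.
The indifference curve has slope −30 at this bundle.

MRS = 30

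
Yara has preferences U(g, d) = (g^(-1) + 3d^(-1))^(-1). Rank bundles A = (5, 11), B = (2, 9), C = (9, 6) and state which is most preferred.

Evaluate utility at each bundle:
U(A) = 2.115.
U(B) = 1.200.
U(C) = 1.636.
Highest utility is A, so A ≻ C ≻ B.

Bundle A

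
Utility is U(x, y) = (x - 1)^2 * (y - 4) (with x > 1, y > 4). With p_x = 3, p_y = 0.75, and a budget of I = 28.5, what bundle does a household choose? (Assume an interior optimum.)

MU_x = 2·(x−1)·(y−4), MU_y = (x−1)^2.
MRS = (2/1)·(y−4)/(x−1).
Tangency: set MRS = p_x/p_y = 3/0.75 = 4.
So (2/1)·(y − 4)/(x − 1) = 4, i.e. (y − 4) = 2·(x − 1).
Rewrite the budget in excess-of-subsistence terms: 3·(x − 1) + 0.75·(y − 4) = 28.5 − 3·1 − 0.75·4 = 22.5.
Substituting, 4.5·(x − 1) = 22.5, so x − 1 = 5 and x* = 6.
Then y − 4 = 2·5 = 10, so y* = 14.

x* = 6, y* = 14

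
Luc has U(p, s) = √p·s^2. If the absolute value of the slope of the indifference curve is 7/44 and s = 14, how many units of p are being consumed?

MU_p = 0.5·p^(-0.5)·s^2 and MU_s = 2·√p·s.
MRS = MU_p/MU_s = (0.25)·s/p.
Substitute s = 14: MRS = 3.5/p. Setting 3.5/p = 7/44 gives p = 3.5/(7/44) = 22.

p = 22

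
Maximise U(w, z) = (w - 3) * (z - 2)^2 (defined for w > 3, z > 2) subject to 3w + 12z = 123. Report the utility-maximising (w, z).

MU_w = (z−2)^2, MU_z = 2·(w−3)·(z−2).
MRS = (1/2)·(z−2)/(w−3).
Tangency: set MRS = p_w/p_z = 3/12 = 0.25.
So (1/2)·(z − 2)/(w − 3) = 0.25, i.e. (z − 2) = 0.5·(w − 3).
Rewrite the budget in excess-of-subsistence terms: 3·(w − 3) + 12·(z − 2) = 123 − 3·3 − 12·2 = 90.
Substituting, 9·(w − 3) = 90, so w − 3 = 10 and w* = 13.
Then z − 2 = 0.5·10 = 5, so z* = 7.

w* = 13, z* = 7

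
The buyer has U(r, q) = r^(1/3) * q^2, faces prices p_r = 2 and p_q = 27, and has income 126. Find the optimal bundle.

r* = 9, q* = 4

MU_r = 1/3·r^(-2/3)·q^2 and MU_q = 2·r^(1/3)·q.
MRS = MU_r/MU_q = (1/6)·q/r.
Tangency: set MRS = p_r/p_q = 2/27.
So (1/6)·q/r = 2/27, i.e. q = (4/9)·r.
Substitute into the budget 2·r + 27·q = 126: 14·r = 126, so r* = 9.
Then q* = (4/9)·9 = 4.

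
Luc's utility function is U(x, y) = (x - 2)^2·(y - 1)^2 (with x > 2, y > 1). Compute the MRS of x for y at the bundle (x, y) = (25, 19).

MRS = 18/23

MU_x = 2·(x−2)·(y−1)^2, MU_y = 2·(x−2)^2·(y−1).
MRS = (y−1)/(x−2).
At (25, 19): MRS = 18/23.
The indifference curve has slope −18/23 at this bundle.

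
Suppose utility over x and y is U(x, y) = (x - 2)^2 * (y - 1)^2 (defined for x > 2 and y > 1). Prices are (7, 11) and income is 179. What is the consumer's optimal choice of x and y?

x* = 13, y* = 8

MU_x = 2·(x−2)·(y−1)^2, MU_y = 2·(x−2)^2·(y−1).
MRS = (y−1)/(x−2).
Tangency: set MRS = p_x/p_y = 7/11.
So (y − 1)/(x − 2) = 7/11, i.e. (y − 1) = (7/11)·(x − 2).
Rewrite the budget in excess-of-subsistence terms: 7·(x − 2) + 11·(y − 1) = 179 − 7·2 − 11·1 = 154.
Substituting, 14·(x − 2) = 154, so x − 2 = 11 and x* = 13.
Then y − 1 = (7/11)·11 = 7, so y* = 8.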